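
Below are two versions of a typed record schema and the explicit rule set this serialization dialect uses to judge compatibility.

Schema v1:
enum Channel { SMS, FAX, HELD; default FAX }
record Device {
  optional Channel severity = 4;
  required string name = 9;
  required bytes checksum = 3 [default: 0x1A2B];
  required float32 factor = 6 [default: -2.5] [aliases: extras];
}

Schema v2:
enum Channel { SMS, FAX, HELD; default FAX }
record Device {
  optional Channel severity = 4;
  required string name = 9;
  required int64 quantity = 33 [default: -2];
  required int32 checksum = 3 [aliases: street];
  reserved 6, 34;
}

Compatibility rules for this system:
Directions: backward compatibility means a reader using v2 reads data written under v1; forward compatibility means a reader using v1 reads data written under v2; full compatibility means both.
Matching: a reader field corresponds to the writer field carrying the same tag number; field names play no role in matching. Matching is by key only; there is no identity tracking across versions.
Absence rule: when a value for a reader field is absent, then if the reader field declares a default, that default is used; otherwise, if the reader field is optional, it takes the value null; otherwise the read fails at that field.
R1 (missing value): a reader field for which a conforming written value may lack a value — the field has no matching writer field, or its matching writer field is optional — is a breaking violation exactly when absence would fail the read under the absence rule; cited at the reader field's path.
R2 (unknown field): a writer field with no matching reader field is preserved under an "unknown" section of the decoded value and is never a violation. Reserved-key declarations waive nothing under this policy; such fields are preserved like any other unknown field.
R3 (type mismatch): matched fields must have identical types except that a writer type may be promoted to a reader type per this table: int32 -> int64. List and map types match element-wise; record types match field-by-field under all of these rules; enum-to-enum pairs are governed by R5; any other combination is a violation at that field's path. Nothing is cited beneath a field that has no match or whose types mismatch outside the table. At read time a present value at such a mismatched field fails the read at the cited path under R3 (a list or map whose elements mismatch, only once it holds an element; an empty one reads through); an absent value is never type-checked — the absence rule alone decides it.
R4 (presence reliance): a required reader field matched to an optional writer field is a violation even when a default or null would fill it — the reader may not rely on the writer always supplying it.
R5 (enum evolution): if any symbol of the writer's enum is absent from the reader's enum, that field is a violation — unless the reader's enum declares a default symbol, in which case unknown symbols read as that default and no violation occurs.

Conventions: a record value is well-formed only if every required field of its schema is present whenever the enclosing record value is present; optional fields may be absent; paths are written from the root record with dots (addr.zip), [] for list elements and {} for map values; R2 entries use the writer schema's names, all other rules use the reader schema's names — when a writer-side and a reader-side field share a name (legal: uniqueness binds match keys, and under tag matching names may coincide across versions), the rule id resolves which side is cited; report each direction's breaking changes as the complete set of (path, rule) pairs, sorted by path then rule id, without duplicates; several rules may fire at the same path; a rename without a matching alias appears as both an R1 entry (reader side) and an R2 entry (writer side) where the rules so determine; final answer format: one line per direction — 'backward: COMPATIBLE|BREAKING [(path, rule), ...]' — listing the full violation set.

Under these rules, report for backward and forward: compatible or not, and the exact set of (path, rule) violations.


backward: BREAKING [(checksum, R3)]; forward: BREAKING [(checksum, R3)]

each type pair in Device: writer, then reader
backward pass over Device, reader schema v2, writer schema v1:
  writer optional, Channel -> Channel: reader severity maps from writer severity
  writer required, string -> string: reader name maps from writer name
  quantity has no writer counterpart
  writer required, bytes -> int32: reader checksum maps from writer checksum
  factor (writer side), unknown to reader
  R3 fires at checksum
  => 1 violation(s): backward is BREAKING for Device
forward pass over Device, reader schema v1, writer schema v2:
  writer optional, Channel -> Channel: reader severity maps from writer severity
  writer required, string -> string: reader name maps from writer name
  writer required, int32 -> bytes: reader checksum maps from writer checksum
  factor has no writer counterpart
  quantity (writer side), unknown to reader
  R3 fires at checksum
  => 1 violation(s): forward is BREAKING for Device


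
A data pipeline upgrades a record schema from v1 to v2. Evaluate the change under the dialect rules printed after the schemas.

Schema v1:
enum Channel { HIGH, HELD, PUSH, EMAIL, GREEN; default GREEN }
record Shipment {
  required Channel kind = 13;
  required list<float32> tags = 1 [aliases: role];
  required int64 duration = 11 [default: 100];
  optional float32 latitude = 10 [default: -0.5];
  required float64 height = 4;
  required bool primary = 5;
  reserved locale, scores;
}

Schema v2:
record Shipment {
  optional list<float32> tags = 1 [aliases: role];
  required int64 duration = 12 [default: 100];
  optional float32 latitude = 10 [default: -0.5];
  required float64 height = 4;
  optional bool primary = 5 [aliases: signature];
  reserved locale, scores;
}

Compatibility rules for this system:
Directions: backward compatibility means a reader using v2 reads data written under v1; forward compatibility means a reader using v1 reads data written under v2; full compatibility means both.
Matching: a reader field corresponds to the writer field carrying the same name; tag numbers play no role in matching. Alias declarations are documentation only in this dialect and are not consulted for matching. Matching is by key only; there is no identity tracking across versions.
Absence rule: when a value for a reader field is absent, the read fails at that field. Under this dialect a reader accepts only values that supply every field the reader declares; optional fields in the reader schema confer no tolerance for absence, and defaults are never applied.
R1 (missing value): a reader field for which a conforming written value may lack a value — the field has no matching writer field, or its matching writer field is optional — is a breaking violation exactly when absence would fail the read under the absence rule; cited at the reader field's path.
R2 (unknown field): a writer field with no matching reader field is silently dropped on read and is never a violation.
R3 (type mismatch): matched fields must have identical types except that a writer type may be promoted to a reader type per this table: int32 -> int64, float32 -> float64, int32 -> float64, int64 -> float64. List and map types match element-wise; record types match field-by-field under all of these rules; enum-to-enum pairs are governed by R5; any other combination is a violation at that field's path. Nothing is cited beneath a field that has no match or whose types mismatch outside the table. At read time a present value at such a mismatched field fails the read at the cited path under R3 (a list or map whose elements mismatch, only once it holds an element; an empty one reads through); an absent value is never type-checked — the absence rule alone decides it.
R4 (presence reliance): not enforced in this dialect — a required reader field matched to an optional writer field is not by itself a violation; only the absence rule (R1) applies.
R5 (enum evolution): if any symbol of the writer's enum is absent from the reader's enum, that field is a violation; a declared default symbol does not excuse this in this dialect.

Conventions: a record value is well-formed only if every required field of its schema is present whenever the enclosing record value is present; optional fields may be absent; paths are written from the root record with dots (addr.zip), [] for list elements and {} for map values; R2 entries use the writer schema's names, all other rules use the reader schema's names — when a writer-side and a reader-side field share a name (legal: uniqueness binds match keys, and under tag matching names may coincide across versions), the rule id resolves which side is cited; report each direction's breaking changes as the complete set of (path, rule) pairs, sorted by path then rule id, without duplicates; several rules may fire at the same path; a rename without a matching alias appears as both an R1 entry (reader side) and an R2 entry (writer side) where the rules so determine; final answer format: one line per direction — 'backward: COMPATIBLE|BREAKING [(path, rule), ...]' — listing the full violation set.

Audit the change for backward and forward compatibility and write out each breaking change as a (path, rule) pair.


backward: BREAKING [(latitude, R1)]; forward: BREAKING [(kind, R1), (latitude, R1), (primary, R1), (tags, R1)]

each type pair in Shipment: writer, then reader
backward analysis of Shipment with v2 as reader and v1 as writer:
  tags <- tags (list<float32> -> list<float32>, writer required)
  duration <- duration (int64 -> int64, writer required)
  latitude <- latitude (float32 -> float32, writer optional)
  height <- height (float64 -> float64, writer required)
  primary <- primary (bool -> bool, writer required)
  writer kind: unknown to reader
  R1 fires at latitude
  => 1 violation(s): backward is BREAKING for Shipment
forward analysis of Shipment with v1 as reader and v2 as writer:
  kind has no writer counterpart
  tags <- tags (list<float32> -> list<float32>, writer optional)
  duration <- duration (int64 -> int64, writer required)
  latitude <- latitude (float32 -> float32, writer optional)
  height <- height (float64 -> float64, writer required)
  primary <- primary (bool -> bool, writer optional)
  R1 fires at kind
  R1 fires at latitude
  R1 fires at primary
  R1 fires at tags
  => 4 violation(s): forward is BREAKING for Shipment


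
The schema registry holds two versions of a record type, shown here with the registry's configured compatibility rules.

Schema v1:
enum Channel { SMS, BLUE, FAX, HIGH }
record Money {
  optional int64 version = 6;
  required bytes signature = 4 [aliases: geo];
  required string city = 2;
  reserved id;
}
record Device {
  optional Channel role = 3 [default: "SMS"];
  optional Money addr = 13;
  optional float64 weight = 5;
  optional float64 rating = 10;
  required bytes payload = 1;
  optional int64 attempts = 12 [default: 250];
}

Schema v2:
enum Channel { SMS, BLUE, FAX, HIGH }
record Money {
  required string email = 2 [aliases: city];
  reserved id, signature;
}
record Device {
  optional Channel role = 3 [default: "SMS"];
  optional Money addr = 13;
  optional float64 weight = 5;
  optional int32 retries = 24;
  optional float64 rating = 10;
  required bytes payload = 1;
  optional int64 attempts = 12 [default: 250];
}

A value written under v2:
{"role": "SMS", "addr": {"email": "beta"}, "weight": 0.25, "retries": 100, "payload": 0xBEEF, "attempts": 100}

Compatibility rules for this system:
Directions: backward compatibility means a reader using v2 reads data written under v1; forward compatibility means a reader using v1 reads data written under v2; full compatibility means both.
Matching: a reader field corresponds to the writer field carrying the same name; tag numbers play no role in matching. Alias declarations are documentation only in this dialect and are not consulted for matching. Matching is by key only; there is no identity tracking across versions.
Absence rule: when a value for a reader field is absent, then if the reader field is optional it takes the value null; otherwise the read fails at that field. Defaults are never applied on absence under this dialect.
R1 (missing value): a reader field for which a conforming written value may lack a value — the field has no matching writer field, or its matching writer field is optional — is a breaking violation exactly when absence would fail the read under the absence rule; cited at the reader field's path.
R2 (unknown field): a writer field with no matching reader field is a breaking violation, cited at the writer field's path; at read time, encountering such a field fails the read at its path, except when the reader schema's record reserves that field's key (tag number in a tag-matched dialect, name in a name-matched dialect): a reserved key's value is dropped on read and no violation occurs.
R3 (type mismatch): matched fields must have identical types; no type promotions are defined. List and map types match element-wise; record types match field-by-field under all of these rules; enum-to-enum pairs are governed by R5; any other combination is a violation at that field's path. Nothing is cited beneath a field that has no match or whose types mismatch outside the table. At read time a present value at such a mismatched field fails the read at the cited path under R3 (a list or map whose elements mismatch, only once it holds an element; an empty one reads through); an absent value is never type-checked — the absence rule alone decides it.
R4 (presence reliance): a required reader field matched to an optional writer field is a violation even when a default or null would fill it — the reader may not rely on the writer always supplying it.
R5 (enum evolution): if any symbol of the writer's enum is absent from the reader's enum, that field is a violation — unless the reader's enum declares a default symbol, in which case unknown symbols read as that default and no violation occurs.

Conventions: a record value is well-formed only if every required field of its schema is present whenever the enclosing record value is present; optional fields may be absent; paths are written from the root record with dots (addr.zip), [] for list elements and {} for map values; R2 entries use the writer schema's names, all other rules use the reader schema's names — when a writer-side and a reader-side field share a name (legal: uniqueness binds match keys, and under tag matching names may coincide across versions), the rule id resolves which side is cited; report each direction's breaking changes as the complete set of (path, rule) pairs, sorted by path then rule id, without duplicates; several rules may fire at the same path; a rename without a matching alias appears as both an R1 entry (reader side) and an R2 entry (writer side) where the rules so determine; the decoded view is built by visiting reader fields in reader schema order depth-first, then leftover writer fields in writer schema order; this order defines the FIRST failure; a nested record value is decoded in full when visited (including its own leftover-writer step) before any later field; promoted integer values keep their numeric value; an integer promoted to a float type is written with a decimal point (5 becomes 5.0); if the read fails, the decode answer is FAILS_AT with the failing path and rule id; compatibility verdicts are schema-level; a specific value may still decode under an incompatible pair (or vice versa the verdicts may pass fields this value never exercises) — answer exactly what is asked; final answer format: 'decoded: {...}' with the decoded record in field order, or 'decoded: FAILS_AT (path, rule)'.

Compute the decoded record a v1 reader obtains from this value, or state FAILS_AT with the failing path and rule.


in Device below, arrows point writer -> reader
migrating the Device value to v1:
  role := "SMS"
  addr.version := null (not supplied -> null)
  read fails at addr.signature under R1 (no fill)
  => FAILS_AT (addr.signature, R1)
remaining Device differences; none change what is asked:
  removed field version from record Money -> schema-level compatibility only; this Device value's decode is unchanged
  renamed field city to email in record Money (alias city declared on the renamed field) -> schema-level compatibility only; this Device value's decode is unchanged
  added field retries to record Device: optional int32, tag 24 (in v2 it sits immediately before rating) -> schema-level compatibility only; this Device value's decode is unchanged

decoded: FAILS_AT (addr.signature, R1)


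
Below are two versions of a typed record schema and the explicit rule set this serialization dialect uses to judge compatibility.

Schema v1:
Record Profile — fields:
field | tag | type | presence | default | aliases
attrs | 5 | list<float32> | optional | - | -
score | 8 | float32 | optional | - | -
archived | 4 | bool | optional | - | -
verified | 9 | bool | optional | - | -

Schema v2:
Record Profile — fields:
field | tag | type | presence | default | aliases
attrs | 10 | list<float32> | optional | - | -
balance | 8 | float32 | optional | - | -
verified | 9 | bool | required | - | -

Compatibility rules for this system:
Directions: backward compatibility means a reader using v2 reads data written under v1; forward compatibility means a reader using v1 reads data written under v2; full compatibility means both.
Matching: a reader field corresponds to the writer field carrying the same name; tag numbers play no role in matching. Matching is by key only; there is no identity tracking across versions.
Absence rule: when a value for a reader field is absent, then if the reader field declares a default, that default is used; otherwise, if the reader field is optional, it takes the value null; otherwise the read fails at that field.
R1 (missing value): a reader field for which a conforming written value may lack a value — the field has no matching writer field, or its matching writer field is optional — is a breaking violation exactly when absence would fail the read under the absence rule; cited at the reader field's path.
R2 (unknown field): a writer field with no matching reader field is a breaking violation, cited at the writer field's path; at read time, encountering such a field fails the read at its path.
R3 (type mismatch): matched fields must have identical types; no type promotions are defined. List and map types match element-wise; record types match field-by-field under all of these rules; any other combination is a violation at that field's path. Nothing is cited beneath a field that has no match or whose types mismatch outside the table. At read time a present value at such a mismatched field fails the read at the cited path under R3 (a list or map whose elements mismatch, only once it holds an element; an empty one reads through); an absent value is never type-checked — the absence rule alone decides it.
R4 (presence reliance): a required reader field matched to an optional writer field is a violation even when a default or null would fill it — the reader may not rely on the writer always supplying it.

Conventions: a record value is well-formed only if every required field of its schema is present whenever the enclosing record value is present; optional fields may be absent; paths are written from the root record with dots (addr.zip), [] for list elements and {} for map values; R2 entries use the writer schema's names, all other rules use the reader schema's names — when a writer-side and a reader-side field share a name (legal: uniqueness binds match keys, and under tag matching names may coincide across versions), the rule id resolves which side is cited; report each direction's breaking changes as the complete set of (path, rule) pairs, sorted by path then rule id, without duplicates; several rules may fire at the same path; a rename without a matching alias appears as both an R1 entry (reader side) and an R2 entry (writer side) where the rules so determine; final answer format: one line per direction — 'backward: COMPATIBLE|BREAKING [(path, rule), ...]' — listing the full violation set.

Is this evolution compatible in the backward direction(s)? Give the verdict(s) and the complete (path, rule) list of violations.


the writer's type comes first in each Profile pair
checking backward for Profile: reader v2 against writer v1:
  attrs: list<float32> -> list<float32>, writer optional; from attrs
  no writer field matches reader balance
  verified: bool -> bool, writer optional; from verified
  writer field score has no reader counterpart
  writer field archived has no reader counterpart
  violation R2 at archived
  violation R2 at score
  violation R1 at verified
  violation R4 at verified
  => backward: BREAKING (4)
ruling out the remaining Profile differences:
  field attrs in record Profile: tag 5 changed to 10 -> triggers nothing under Profile's printed rules — same verdict

backward: BREAKING [(archived, R2), (score, R2), (verified, R1), (verified, R4)]


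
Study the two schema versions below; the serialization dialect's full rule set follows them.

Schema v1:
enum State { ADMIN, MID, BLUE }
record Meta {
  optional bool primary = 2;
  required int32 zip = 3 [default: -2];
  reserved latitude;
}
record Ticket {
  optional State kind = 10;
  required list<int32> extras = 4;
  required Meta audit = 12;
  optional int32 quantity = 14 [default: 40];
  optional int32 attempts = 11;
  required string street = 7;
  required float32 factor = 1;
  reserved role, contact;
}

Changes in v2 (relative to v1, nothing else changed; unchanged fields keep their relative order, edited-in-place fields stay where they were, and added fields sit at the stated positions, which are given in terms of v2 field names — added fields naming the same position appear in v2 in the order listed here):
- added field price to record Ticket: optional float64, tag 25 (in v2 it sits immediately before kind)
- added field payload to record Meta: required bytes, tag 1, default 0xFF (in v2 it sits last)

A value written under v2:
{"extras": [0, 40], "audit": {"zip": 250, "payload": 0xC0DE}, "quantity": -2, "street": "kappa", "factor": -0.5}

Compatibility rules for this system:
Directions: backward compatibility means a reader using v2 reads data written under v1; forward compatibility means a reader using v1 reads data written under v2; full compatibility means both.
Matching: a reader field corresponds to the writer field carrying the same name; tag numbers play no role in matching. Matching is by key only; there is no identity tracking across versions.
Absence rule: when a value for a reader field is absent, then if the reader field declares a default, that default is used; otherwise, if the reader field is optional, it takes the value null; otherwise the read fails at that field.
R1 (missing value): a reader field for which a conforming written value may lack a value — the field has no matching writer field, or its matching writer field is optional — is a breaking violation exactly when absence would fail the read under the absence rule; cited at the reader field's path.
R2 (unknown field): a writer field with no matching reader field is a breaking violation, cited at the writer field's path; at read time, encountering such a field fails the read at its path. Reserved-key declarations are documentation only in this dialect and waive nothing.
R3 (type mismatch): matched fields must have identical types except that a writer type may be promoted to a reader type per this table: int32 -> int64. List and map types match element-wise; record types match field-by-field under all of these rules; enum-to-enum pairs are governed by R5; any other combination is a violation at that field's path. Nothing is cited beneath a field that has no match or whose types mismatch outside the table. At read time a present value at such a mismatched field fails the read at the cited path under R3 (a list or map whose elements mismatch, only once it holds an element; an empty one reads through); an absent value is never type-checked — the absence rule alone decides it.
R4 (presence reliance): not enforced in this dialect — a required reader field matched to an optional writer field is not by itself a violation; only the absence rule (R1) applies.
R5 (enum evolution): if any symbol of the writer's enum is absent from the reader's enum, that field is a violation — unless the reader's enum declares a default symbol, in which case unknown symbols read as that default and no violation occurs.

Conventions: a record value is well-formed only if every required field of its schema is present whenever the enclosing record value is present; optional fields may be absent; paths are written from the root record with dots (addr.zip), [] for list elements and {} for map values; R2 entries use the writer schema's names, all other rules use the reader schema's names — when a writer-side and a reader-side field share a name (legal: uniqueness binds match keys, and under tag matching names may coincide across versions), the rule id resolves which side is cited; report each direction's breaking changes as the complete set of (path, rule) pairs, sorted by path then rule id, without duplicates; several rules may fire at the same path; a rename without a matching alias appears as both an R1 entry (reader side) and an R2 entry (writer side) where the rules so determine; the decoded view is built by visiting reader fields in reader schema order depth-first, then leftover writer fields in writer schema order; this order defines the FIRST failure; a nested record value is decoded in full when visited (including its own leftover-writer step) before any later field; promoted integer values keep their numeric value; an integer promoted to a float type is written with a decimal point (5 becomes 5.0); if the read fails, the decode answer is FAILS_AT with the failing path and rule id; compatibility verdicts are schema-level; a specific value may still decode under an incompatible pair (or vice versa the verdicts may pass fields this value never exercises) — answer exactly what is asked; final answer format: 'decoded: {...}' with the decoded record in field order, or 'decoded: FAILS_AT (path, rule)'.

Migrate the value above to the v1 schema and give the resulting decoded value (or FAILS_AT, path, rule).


arrows below run writer -> reader for Ticket
migrating the Ticket value to v1:
  kind := null (not supplied -> null)
  extras := [0, 40]
  audit.primary := null (not supplied -> null)
  audit.zip := 250
  read fails at audit.payload under R2 (unknown field)
  => FAILS_AT (audit.payload, R2)
checking off the Ticket differences that do not matter here:
  added field price to record Ticket: optional float64, tag 25 (in v2 it sits immediately before kind) -> a verdict-level change on Ticket — the shown value reads the same

decoded: FAILS_AT (audit.payload, R2)


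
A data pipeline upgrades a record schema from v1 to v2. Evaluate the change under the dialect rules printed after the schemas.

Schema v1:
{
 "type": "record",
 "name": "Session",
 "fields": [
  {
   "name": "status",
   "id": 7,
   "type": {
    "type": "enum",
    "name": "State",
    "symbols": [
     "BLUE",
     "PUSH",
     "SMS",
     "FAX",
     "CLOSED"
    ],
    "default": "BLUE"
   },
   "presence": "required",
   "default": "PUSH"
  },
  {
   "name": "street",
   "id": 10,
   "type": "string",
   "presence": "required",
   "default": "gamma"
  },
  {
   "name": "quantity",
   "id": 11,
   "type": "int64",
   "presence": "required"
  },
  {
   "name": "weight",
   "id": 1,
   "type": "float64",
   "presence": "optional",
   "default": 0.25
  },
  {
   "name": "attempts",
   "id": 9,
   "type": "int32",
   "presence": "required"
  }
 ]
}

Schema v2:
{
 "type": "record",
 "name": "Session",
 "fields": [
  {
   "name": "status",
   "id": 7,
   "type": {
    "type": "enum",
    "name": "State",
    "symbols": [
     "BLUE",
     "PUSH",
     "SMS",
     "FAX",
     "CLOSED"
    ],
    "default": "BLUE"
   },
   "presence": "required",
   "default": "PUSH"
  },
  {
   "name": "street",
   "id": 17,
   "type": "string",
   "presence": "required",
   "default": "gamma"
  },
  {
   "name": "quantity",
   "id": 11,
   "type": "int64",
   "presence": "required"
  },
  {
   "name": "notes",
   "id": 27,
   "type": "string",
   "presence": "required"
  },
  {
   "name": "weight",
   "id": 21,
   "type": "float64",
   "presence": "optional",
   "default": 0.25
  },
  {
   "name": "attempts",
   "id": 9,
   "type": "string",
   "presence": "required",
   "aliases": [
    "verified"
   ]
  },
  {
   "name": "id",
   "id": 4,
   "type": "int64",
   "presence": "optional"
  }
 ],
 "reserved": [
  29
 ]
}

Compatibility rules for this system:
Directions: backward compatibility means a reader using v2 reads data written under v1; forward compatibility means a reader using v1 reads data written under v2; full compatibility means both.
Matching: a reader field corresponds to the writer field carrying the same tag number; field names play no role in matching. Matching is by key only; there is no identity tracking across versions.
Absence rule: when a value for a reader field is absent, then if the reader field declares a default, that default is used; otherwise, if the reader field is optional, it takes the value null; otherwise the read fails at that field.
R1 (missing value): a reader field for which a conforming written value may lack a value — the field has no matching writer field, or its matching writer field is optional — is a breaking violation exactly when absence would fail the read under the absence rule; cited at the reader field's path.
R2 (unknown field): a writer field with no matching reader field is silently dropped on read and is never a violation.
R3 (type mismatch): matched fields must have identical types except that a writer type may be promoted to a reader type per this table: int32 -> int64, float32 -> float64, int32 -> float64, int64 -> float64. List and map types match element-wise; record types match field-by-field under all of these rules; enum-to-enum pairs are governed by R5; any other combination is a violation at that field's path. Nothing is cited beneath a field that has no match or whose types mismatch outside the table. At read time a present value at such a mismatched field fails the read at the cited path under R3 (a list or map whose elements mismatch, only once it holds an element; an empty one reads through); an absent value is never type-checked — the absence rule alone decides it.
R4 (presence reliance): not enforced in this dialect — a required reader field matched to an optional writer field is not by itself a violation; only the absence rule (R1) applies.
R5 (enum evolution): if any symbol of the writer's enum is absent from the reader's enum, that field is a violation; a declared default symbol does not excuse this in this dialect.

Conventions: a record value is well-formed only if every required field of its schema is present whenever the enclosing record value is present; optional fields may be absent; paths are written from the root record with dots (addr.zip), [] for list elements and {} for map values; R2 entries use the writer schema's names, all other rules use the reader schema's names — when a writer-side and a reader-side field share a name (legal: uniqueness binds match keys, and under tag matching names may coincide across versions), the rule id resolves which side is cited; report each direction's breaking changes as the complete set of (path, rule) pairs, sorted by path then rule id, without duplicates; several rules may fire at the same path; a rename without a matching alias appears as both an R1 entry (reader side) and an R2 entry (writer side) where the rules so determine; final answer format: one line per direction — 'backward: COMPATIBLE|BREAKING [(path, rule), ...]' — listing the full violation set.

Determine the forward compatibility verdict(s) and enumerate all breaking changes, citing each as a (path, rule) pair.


the writer's type comes first in each Session pair
forward for Session (reader v1, writer v2):
  status <- status (State -> State, writer required)
  street has no writer counterpart
  quantity <- quantity (int64 -> int64, writer required)
  weight has no writer counterpart
  attempts <- attempts (string -> int32, writer required)
  street (writer side), unknown to reader
  notes (writer side), unknown to reader
  weight (writer side), unknown to reader
  id (writer side), unknown to reader
  breaking: (attempts, R3)
  => forward: BREAKING (1)
the other Session changes do not affect what is asked:
  added field id to record Session: optional int64, tag 4 (in v2 it sits last) -> fires no rule on Session, leaving the asked answer as it is
  field weight in record Session: tag 1 changed to 21 -> fires no rule on Session, leaving the asked answer as it is
  added field notes to record Session: required string, tag 27 (in v2 it sits immediately before weight) -> matters only for Session's backward compatibility — outside the asked direction
  field street in record Session: tag 10 changed to 17 -> fires no rule on Session, leaving the asked answer as it is

forward: BREAKING [(attempts, R3)]


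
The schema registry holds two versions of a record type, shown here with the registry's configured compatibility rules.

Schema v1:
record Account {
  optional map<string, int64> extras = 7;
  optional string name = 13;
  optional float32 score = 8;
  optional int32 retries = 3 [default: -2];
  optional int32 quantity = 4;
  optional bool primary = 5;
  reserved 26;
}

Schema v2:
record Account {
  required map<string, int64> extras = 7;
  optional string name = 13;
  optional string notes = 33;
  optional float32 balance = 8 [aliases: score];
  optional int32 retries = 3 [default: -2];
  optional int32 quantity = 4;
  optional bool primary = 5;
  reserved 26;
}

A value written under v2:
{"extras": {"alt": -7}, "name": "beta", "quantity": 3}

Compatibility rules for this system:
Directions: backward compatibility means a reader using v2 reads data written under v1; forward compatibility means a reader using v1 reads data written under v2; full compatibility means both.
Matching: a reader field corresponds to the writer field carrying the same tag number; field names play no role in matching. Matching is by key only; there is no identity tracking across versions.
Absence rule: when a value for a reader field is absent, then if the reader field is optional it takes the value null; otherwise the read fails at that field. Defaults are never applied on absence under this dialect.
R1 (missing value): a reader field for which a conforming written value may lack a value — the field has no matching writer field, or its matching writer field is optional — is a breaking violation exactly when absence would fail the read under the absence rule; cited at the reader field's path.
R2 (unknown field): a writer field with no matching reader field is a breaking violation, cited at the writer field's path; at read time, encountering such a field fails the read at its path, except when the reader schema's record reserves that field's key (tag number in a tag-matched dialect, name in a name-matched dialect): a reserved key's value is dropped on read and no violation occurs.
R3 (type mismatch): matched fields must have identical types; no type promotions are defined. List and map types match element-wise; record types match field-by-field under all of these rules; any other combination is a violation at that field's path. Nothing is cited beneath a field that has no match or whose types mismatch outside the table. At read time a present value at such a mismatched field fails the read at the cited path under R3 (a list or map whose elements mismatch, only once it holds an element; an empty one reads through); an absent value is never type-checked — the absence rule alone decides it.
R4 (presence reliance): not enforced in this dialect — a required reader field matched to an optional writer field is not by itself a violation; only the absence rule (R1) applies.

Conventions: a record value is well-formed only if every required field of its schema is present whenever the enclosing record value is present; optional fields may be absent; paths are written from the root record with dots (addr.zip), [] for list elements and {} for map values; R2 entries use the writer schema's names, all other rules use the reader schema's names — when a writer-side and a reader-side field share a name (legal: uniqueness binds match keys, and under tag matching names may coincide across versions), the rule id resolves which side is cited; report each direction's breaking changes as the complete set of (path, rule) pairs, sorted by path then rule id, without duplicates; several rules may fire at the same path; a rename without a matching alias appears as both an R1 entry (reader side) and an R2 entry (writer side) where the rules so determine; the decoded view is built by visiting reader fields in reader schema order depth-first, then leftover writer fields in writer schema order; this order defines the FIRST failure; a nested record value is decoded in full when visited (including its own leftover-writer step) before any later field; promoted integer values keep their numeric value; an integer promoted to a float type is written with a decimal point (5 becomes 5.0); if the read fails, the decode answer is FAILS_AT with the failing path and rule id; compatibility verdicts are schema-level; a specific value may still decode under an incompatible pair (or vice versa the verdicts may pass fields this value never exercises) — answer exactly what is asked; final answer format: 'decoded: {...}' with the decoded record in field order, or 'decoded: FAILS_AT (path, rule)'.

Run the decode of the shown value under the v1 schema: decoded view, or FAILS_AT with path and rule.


decoded: {"extras": {"alt": -7}, "name": "beta", "score": null, "retries": null, "quantity": 3, "primary": null}

the writer's type comes first in each Account pair
decode (reader v1):
  extras := {"alt": -7}
  name := "beta"
  score := null (absent, optional -> null)
  retries := null (absent, optional -> null)
  quantity := 3
  primary := null (absent, optional -> null)
  => decoded: {"extras": {"alt": -7}, "name": "beta", "score": null, "retries": null, "quantity": 3, "primary": null}
the rest of the Account diff is inert for this question:
  added field notes to record Account: optional string, tag 33 (in v2 it sits immediately before balance) -> shifts the Account verdicts, not this decode
  renamed field score to balance in record Account (alias score declared on the renamed field) -> triggers nothing under the printed rules; the Account answer is the same either way
  field extras in record Account: optional changed to required -> shifts the Account verdicts, not this decode


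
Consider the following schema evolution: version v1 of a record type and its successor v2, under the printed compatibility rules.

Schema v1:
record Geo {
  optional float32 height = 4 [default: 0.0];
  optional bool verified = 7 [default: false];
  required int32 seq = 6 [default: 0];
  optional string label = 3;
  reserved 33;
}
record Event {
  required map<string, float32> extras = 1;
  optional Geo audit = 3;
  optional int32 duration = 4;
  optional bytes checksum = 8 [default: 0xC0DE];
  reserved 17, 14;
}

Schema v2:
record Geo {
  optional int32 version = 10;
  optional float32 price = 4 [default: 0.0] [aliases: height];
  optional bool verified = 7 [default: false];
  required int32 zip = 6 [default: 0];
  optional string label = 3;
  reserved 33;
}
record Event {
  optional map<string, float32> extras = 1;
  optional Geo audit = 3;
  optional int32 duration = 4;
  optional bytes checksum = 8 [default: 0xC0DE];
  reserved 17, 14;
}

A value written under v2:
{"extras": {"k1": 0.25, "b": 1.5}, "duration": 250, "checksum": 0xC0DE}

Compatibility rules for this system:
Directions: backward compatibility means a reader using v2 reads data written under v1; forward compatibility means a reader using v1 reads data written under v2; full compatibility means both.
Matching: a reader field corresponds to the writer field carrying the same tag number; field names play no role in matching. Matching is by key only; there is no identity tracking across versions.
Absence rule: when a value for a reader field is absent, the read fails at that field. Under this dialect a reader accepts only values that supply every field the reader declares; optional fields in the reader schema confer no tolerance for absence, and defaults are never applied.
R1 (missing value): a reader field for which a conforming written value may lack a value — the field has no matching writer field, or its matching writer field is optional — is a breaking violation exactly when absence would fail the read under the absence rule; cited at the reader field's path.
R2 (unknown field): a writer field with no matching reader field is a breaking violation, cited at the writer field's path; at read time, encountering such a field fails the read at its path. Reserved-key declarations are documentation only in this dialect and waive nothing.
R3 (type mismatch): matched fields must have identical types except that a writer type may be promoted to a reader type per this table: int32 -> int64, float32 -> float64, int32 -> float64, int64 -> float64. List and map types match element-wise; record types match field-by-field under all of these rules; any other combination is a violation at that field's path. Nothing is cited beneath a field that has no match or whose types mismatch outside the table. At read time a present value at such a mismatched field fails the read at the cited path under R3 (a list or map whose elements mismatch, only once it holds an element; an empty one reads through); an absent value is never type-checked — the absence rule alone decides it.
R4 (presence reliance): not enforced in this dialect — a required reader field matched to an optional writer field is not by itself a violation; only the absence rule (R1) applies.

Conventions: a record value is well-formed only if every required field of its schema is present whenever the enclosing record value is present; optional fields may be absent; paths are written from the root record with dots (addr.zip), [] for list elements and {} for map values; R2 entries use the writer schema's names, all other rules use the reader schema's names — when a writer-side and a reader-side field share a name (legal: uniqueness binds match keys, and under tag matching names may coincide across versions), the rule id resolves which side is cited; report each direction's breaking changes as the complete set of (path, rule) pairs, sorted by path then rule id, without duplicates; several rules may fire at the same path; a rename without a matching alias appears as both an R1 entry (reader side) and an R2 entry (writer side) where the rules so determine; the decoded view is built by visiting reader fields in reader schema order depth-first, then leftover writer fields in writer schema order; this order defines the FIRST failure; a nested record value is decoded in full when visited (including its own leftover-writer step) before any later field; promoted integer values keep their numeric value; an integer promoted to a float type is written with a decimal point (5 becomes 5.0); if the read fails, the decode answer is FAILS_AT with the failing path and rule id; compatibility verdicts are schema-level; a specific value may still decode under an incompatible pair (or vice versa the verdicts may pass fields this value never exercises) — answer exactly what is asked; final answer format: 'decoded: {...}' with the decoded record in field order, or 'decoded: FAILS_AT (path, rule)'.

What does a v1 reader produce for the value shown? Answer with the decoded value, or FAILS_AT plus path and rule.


decoded: FAILS_AT (audit, R1)

in Event below, arrows point writer -> reader
decoding the Event value with the v1 reader:
  extras := {"k1": 0.25, "b": 1.5}
  read fails at audit under R1 (no fill)
  => FAILS_AT (audit, R1)
diffs on Event not affecting the asked answer:
  added field version to record Geo: optional int32, tag 10 (in v2 it sits immediately before price) -> shifts the Event verdicts, not this decode
  renamed field height to price in record Geo (alias height declared on the renamed field) -> shifts the Event verdicts, not this decode
  field extras in record Event: required changed to optional -> shifts the Event verdicts, not this decode
  renamed field seq to zip in record Geo -> triggers nothing under the printed rules; the Event answer is the same either way
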